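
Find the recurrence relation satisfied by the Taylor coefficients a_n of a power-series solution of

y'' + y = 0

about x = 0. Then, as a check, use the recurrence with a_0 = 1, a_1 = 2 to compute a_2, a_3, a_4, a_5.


Substitute y = sum_n a_n x^n into y'' + (const) y = 0.
y''(x) = sum_{n>=0} (n+2)(n+1) a_{n+2} x^n.
The ODE becomes sum_n [(n+2)(n+1) a_{n+2} + 1 a_n] x^n = 0.
Setting each coefficient to zero gives the recurrence:
  (n+2)(n+1) a_{n+2} + 1 a_n = 0,
  a_{n+2} = -1 / ((n+1)(n+2)) a_n.

Check with a_0 = 1, a_1 = 2 (apply the recurrence for n = 0, 1, 2, 3): a_0 = 1, a_1 = 2, a_2 = -1/2, a_3 = -1/3, a_4 = 1/24, a_5 = 1/60.

a_{n+2} = -1/((n+1)(n+2)) * a_n; check: a_0 = 1, a_1 = 2, a_2 = -1/2, a_3 = -1/3, a_4 = 1/24, a_5 = 1/60


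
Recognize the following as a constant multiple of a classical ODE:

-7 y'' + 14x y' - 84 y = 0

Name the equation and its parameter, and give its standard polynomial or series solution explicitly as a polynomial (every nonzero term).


All three coefficients share the factor -7; dividing through by -7 gives  y'' - 2x y' + 12 y = 0.
This matches the Hermite equation y'' - 2x y' + 2n y = 0 with 2n = 12, so n = 6; the polynomial solution is H_6(x).
With y = sum_k a_k x^k, matching x^k gives (k+2)(k+1) a_{k+2} = 2(k - n) a_k = 2(k - 6) a_k. The right side vanishes at k = 6, so the series with the parity of 6 terminates at degree 6.
Standard normalization: leading coefficient of H_n is 2^n, so a_6 = 2^6 = 64. Work downward with a_k = (k+1)(k+2) a_{k+2} / (2(k - n)):
  a_4 = (5)(6)(64) / (2(4 - 6)) = 1920/(-4) = -480
  a_2 = (3)(4)(-480) / (2(2 - 6)) = -5760/(-8) = 720
  a_0 = (1)(2)(720) / (2(0 - 6)) = 1440/(-12) = -120
Hence H_6(x) = 64 x^6 - 480 x^4 + 720 x^2 - 120.

H_6(x); series = 64 x^6 - 480 x^4 + 720 x^2 - 120


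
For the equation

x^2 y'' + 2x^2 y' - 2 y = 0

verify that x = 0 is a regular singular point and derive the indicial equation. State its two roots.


Divide by x^2 to reach normal form y'' + P_1(x) y' + P_2(x) y = 0 with P_1(x) = 2 and P_2(x) = -2/x^2.
x = 0 is a singular point because the y-coefficient -2/x^2 has a pole at x = 0.
It is a regular singular point because x P_1(x) = p(x) = 2x and x^2 P_2(x) = q(x) = -2 are polynomials, hence analytic at x = 0.
p(0) = 0,  q(0) = -2.
Indicial equation: r(r-1) + p(0) r + q(0) = 0, i.e. r^2 + (p(0) - 1) r + q(0) = 0, i.e. r^2 - 1 r - 2 = 0.
Discriminant: (-1)^2 - 4(-2) = 9, so r = (1 ± 3)/2.
Solving: r_1 = 2, r_2 = -1.

indicial: r^2 - 1 r - 2 = 0; roots r_1 = 2, r_2 = -1


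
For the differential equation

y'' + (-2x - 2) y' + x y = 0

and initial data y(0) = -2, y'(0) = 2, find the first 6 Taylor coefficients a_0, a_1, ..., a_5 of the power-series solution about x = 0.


Ansatz: y(x) = sum_{n>=0} a_n x^n, so y'(x) = sum_{n>=1} n a_n x^(n-1) and y''(x) = sum_{n>=2} n(n-1) a_n x^(n-2).
Substitute into P(x) y'' + Q(x) y' + R(x) y = 0 with P(x) = 1, Q(x) = -2x - 2, R(x) = x, and match powers of x.
Initial conditions: a_0 = -2, a_1 = 2.
Setting the coefficient of each power of x to zero and solving order by order (substituting the coefficients already found):
  x^0: 2 a_2 - 2 a_1 = 0  ->  2 a_2 = 2 a_1 = 4  ->  a_2 = 2
  x^1: 6 a_3 - 4 a_2 - 2 a_1 + a_0 = 0  ->  6 a_3 = 4 a_2 + 2 a_1 - a_0 = 14  ->  a_3 = 7/3
  x^2: 12 a_4 - 6 a_3 - 4 a_2 + a_1 = 0  ->  12 a_4 = 6 a_3 + 4 a_2 - a_1 = 20  ->  a_4 = 5/3
  x^3: 20 a_5 - 8 a_4 - 6 a_3 + a_2 = 0  ->  20 a_5 = 8 a_4 + 6 a_3 - a_2 = 76/3  ->  a_5 = 19/15
Truncated series: y(x) = -2 + 2 x + 2 x^2 + (7/3) x^3 + (5/3) x^4 + (19/15) x^5 + O(x^6).

a_0 = -2; a_1 = 2; a_2 = 2; a_3 = 7/3; a_4 = 5/3; a_5 = 19/15


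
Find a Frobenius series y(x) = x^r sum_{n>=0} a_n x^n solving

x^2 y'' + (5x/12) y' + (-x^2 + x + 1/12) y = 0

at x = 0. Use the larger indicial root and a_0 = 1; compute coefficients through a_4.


Write in Frobenius form y'' + (p(x)/x) y' + (q(x)/x^2) y = 0:
  p(x) = 5/12,  q(x) = -x^2 + x + 1/12.
Indicial equation: r(r-1) + (5/12) r + (1/12) = 0 -> roots r_1 = 1/3, r_2 = 1/4.
Take r = r_1 = 1/3. Let y(x) = x^r sum_{n>=0} a_n x^n with a_0 = 1.
Substitute y = x^r sum a_n x^n and match x^{r+n}. The recurrence is
  D(n) a_n + 1 a_{n-1} - 1 a_{n-2} = 0,  where D(n) = (r+n)(r+n-1) + (5/12)(r+n) + (1/12).
  a_n = [-1 a_{n-1} + 1 a_{n-2}] / D(n).
Since the indicial polynomial factors as (r - r_1)(r - r_2), D(n) = (r_1 + n - r_1)(r_1 + n - r_2) = n(n + 1/12).
Evaluating step by step (a_0 = 1):
  n = 1: D(1) = 1(1 + 1/12) = 13/12; numerator = -1(1) = -1; a_1 = (-1)/(13/12) = -12/13
  n = 2: D(2) = 2(2 + 1/12) = 25/6; numerator = -1(-12/13) + 1(1) = 25/13; a_2 = (25/13)/(25/6) = 6/13
  n = 3: D(3) = 3(3 + 1/12) = 37/4; numerator = -1(6/13) + 1(-12/13) = -18/13; a_3 = (-18/13)/(37/4) = -72/481
  n = 4: D(4) = 4(4 + 1/12) = 49/3; numerator = -1(-72/481) + 1(6/13) = 294/481; a_4 = (294/481)/(49/3) = 18/481

r = 1/3; a_0 = 1; a_1 = -12/13; a_2 = 6/13; a_3 = -72/481; a_4 = 18/481


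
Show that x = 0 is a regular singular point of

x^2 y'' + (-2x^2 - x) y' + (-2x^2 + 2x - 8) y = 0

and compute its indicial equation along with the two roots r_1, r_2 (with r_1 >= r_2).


Divide by x^2 to reach normal form y'' + P_1(x) y' + P_2(x) y = 0 with P_1(x) = -2 - 1/x and P_2(x) = -2 + 2/x - 8/x^2.
x = 0 is a singular point because the y'-coefficient -2 - 1/x has a pole at x = 0 and the y-coefficient -2 + 2/x - 8/x^2 has a pole at x = 0.
It is a regular singular point because x P_1(x) = p(x) = -2x - 1 and x^2 P_2(x) = q(x) = -2x^2 + 2x - 8 are polynomials, hence analytic at x = 0.
p(0) = -1,  q(0) = -8.
Indicial equation: r(r-1) + p(0) r + q(0) = 0, i.e. r^2 + (p(0) - 1) r + q(0) = 0, i.e. r^2 - 2 r - 8 = 0.
Discriminant: (-2)^2 - 4(-8) = 36, so r = (2 ± 6)/2.
Solving: r_1 = 4, r_2 = -2.

indicial: r^2 - 2 r - 8 = 0; roots r_1 = 4, r_2 = -2


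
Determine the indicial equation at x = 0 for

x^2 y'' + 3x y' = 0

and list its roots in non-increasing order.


Divide by x^2 to reach normal form y'' + P_1(x) y' + P_2(x) y = 0 with P_1(x) = 3/x and P_2(x) = 0.
x = 0 is a singular point because the y'-coefficient 3/x has a pole at x = 0.
It is a regular singular point because x P_1(x) = p(x) = 3 and x^2 P_2(x) = q(x) = 0 are polynomials, hence analytic at x = 0.
p(0) = 3,  q(0) = 0.
Indicial equation: r(r-1) + p(0) r + q(0) = 0, i.e. r^2 + (p(0) - 1) r + q(0) = 0, i.e. r^2 + 2 r = 0.
Discriminant: (2)^2 - 4(0) = 4, so r = (-2 ± 2)/2.
Solving: r_1 = 0, r_2 = -2.

indicial: r^2 + 2 r = 0; roots r_1 = 0, r_2 = -2


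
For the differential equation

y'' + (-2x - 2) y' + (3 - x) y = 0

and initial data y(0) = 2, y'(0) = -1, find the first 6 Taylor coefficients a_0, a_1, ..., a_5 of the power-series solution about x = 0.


Ansatz: y(x) = sum_{n>=0} a_n x^n, so y'(x) = sum_{n>=1} n a_n x^(n-1) and y''(x) = sum_{n>=2} n(n-1) a_n x^(n-2).
Substitute into P(x) y'' + Q(x) y' + R(x) y = 0 with P(x) = 1, Q(x) = -2x - 2, R(x) = 3 - x, and match powers of x.
Initial conditions: a_0 = 2, a_1 = -1.
Setting the coefficient of each power of x to zero and solving order by order (substituting the coefficients already found):
  x^0: 2 a_2 - 2 a_1 + 3 a_0 = 0  ->  2 a_2 = 2 a_1 - 3 a_0 = -8  ->  a_2 = -4
  x^1: 6 a_3 - 4 a_2 + a_1 - a_0 = 0  ->  6 a_3 = 4 a_2 - a_1 + a_0 = -13  ->  a_3 = -13/6
  x^2: 12 a_4 - 6 a_3 - a_2 - a_1 = 0  ->  12 a_4 = 6 a_3 + a_2 + a_1 = -18  ->  a_4 = -3/2
  x^3: 20 a_5 - 8 a_4 - 3 a_3 - a_2 = 0  ->  20 a_5 = 8 a_4 + 3 a_3 + a_2 = -45/2  ->  a_5 = -9/8
Truncated series: y(x) = 2 - x - 4 x^2 - (13/6) x^3 - (3/2) x^4 - (9/8) x^5 + O(x^6).

a_0 = 2; a_1 = -1; a_2 = -4; a_3 = -13/6; a_4 = -3/2; a_5 = -9/8


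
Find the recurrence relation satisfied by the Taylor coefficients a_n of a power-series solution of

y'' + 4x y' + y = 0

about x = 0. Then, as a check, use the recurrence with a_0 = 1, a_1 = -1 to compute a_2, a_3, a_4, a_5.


Substitute y = sum_n a_n x^n.
y''(x) has coefficient (n+2)(n+1) a_{n+2} at x^n;
4 x y'(x) has coefficient 4 n a_n at x^n (shift);
y(x) has coefficient 1 a_n at x^n.
Matching x^n: (n+2)(n+1) a_{n+2} + (4n + 1) a_n = 0.
Thus a_{n+2} = (-4n - 1) / ((n+1)(n+2)) * a_n.

Check with a_0 = 1, a_1 = -1 (apply the recurrence for n = 0, 1, 2, 3): a_0 = 1, a_1 = -1, a_2 = -1/2, a_3 = 5/6, a_4 = 3/8, a_5 = -13/24.

a_(n+2) = (-4n - 1) / ((n+1)(n+2)) * a_n; check: a_0 = 1, a_1 = -1, a_2 = -1/2, a_3 = 5/6, a_4 = 3/8, a_5 = -13/24


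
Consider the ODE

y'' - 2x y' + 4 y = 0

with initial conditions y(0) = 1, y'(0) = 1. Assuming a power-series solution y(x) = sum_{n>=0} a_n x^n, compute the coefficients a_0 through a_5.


Ansatz: y(x) = sum_{n>=0} a_n x^n, so y'(x) = sum_{n>=1} n a_n x^(n-1) and y''(x) = sum_{n>=2} n(n-1) a_n x^(n-2).
Substitute into P(x) y'' + Q(x) y' + R(x) y = 0 with P(x) = 1, Q(x) = -2x, R(x) = 4, and match powers of x.
Initial conditions: a_0 = 1, a_1 = 1.
Setting the coefficient of each power of x to zero and solving order by order (substituting the coefficients already found):
  x^0: 2 a_2 + 4 a_0 = 0  ->  2 a_2 = -4 a_0 = -4  ->  a_2 = -2
  x^1: 6 a_3 + 2 a_1 = 0  ->  6 a_3 = -2 a_1 = -2  ->  a_3 = -1/3
  x^2: 12 a_4 = 0  ->  a_4 = 0
  x^3: 20 a_5 - 2 a_3 = 0  ->  20 a_5 = 2 a_3 = -2/3  ->  a_5 = -1/30
Truncated series: y(x) = 1 + x - 2 x^2 - (1/3) x^3 - (1/30) x^5 + O(x^6).

a_0 = 1; a_1 = 1; a_2 = -2; a_3 = -1/3; a_4 = 0; a_5 = -1/30


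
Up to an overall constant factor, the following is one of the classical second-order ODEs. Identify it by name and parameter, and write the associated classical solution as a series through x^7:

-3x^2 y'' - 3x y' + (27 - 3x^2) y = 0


All three coefficients share the factor -3; dividing through by -3 gives  x^2 y'' + x y' + (x^2 - 9) y = 0.
This matches the Bessel equation x^2 y'' + x y' + (x^2 - nu^2) y = 0 with nu^2 = 9, so nu = 3; the solution bounded at x = 0 is J_3(x).
Frobenius at x = 0: indicial roots ±nu; for r = nu the recurrence k(k + 2nu) c_k = -c_{k-2} gives the standard series J_nu(x) = sum_{k>=0} (-1)^k / (k! (k+nu)!) (x/2)^(2k+nu). Evaluate the first 3 terms:
  k = 0: (-1)^0 / (0! * 3! * 2^3) x^3 = 1/(1*6*8) x^3 = (1/48) x^3
  k = 1: (-1)^1 / (1! * 4! * 2^5) x^5 = -1/(1*24*32) x^5 = (-1/768) x^5
  k = 2: (-1)^2 / (2! * 5! * 2^7) x^7 = 1/(2*120*128) x^7 = (1/30720) x^7
Hence J_3(x) = x^7/30720 - x^5/768 + x^3/48 + ....

J_3(x); series = x^7/30720 - x^5/768 + x^3/48


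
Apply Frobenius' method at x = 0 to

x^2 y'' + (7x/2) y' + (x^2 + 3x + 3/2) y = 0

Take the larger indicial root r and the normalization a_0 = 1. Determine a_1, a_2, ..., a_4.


Write in Frobenius form y'' + (p(x)/x) y' + (q(x)/x^2) y = 0:
  p(x) = 7/2,  q(x) = x^2 + 3x + 3/2.
Indicial equation: r(r-1) + (7/2) r + (3/2) = 0 -> roots r_1 = -1, r_2 = -3/2.
Take r = r_1 = -1. Let y(x) = x^r sum_{n>=0} a_n x^n with a_0 = 1.
Substitute y = x^r sum a_n x^n and match x^{r+n}. The recurrence is
  D(n) a_n + 3 a_{n-1} + 1 a_{n-2} = 0,  where D(n) = (r+n)(r+n-1) + (7/2)(r+n) + (3/2).
  a_n = [-3 a_{n-1} - 1 a_{n-2}] / D(n).
Since the indicial polynomial factors as (r - r_1)(r - r_2), D(n) = (r_1 + n - r_1)(r_1 + n - r_2) = n(n + 1/2).
Evaluating step by step (a_0 = 1):
  n = 1: D(1) = 1(1 + 1/2) = 3/2; numerator = -3(1) = -3; a_1 = (-3)/(3/2) = -2
  n = 2: D(2) = 2(2 + 1/2) = 5; numerator = -3(-2) - 1(1) = 5; a_2 = (5)/(5) = 1
  n = 3: D(3) = 3(3 + 1/2) = 21/2; numerator = -3(1) - 1(-2) = -1; a_3 = (-1)/(21/2) = -2/21
  n = 4: D(4) = 4(4 + 1/2) = 18; numerator = -3(-2/21) - 1(1) = -5/7; a_4 = (-5/7)/(18) = -5/126

r = -1; a_0 = 1; a_1 = -2; a_2 = 1; a_3 = -2/21; a_4 = -5/126


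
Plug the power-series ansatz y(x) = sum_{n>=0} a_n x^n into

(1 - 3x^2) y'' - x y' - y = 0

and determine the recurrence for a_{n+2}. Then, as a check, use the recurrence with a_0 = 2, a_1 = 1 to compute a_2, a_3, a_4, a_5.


Substitute y = sum_n a_n x^n.
(1 - 3 x^2) y'' contributes (n+2)(n+1) a_{n+2} - 3 n(n-1) a_n at x^n.
-x y'(x) contributes -n a_n at x^n.
-y(x) contributes -1 a_n at x^n.
Matching x^n: (n+2)(n+1) a_{n+2} + (-3 n(n-1) - n - 1) a_n = 0.
Thus a_{n+2} = (3 n(n-1) + n + 1) / ((n+1)(n+2)) * a_n.

Check with a_0 = 2, a_1 = 1 (apply the recurrence for n = 0, 1, 2, 3): a_0 = 2, a_1 = 1, a_2 = 1, a_3 = 1/3, a_4 = 3/4, a_5 = 11/30.

a_(n+2) = (3 n(n-1) + n + 1) / ((n+1)(n+2)) * a_n; check: a_0 = 2, a_1 = 1, a_2 = 1, a_3 = 1/3, a_4 = 3/4, a_5 = 11/30


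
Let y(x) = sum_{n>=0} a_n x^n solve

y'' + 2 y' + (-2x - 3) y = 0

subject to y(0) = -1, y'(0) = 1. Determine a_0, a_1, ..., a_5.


Ansatz: y(x) = sum_{n>=0} a_n x^n, so y'(x) = sum_{n>=1} n a_n x^(n-1) and y''(x) = sum_{n>=2} n(n-1) a_n x^(n-2).
Substitute into P(x) y'' + Q(x) y' + R(x) y = 0 with P(x) = 1, Q(x) = 2, R(x) = -2x - 3, and match powers of x.
Initial conditions: a_0 = -1, a_1 = 1.
Setting the coefficient of each power of x to zero and solving order by order (substituting the coefficients already found):
  x^0: 2 a_2 + 2 a_1 - 3 a_0 = 0  ->  2 a_2 = -2 a_1 + 3 a_0 = -5  ->  a_2 = -5/2
  x^1: 6 a_3 + 4 a_2 - 3 a_1 - 2 a_0 = 0  ->  6 a_3 = -4 a_2 + 3 a_1 + 2 a_0 = 11  ->  a_3 = 11/6
  x^2: 12 a_4 + 6 a_3 - 3 a_2 - 2 a_1 = 0  ->  12 a_4 = -6 a_3 + 3 a_2 + 2 a_1 = -33/2  ->  a_4 = -11/8
  x^3: 20 a_5 + 8 a_4 - 3 a_3 - 2 a_2 = 0  ->  20 a_5 = -8 a_4 + 3 a_3 + 2 a_2 = 23/2  ->  a_5 = 23/40
Truncated series: y(x) = -1 + x - (5/2) x^2 + (11/6) x^3 - (11/8) x^4 + (23/40) x^5 + O(x^6).

a_0 = -1; a_1 = 1; a_2 = -5/2; a_3 = 11/6; a_4 = -11/8; a_5 = 23/40


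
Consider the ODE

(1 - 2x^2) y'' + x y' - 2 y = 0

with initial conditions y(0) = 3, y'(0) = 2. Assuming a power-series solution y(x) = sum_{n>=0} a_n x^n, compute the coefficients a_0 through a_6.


Ansatz: y(x) = sum_{n>=0} a_n x^n, so y'(x) = sum_{n>=1} n a_n x^(n-1) and y''(x) = sum_{n>=2} n(n-1) a_n x^(n-2).
Substitute into P(x) y'' + Q(x) y' + R(x) y = 0 with P(x) = 1 - 2x^2, Q(x) = x, R(x) = -2, and match powers of x.
Initial conditions: a_0 = 3, a_1 = 2.
Setting the coefficient of each power of x to zero and solving order by order (substituting the coefficients already found):
  x^0: 2 a_2 - 2 a_0 = 0  ->  2 a_2 = 2 a_0 = 6  ->  a_2 = 3
  x^1: 6 a_3 - a_1 = 0  ->  6 a_3 = a_1 = 2  ->  a_3 = 1/3
  x^2: 12 a_4 - 4 a_2 = 0  ->  12 a_4 = 4 a_2 = 12  ->  a_4 = 1
  x^3: 20 a_5 - 11 a_3 = 0  ->  20 a_5 = 11 a_3 = 11/3  ->  a_5 = 11/60
  x^4: 30 a_6 - 22 a_4 = 0  ->  30 a_6 = 22 a_4 = 22  ->  a_6 = 11/15
Truncated series: y(x) = 3 + 2 x + 3 x^2 + (1/3) x^3 + x^4 + (11/60) x^5 + (11/15) x^6 + O(x^7).

a_0 = 3; a_1 = 2; a_2 = 3; a_3 = 1/3; a_4 = 1; a_5 = 11/60; a_6 = 11/15


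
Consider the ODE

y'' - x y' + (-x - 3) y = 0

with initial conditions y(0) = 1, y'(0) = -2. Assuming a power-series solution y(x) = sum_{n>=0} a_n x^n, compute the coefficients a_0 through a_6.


Ansatz: y(x) = sum_{n>=0} a_n x^n, so y'(x) = sum_{n>=1} n a_n x^(n-1) and y''(x) = sum_{n>=2} n(n-1) a_n x^(n-2).
Substitute into P(x) y'' + Q(x) y' + R(x) y = 0 with P(x) = 1, Q(x) = -x, R(x) = -x - 3, and match powers of x.
Initial conditions: a_0 = 1, a_1 = -2.
Setting the coefficient of each power of x to zero and solving order by order (substituting the coefficients already found):
  x^0: 2 a_2 - 3 a_0 = 0  ->  2 a_2 = 3 a_0 = 3  ->  a_2 = 3/2
  x^1: 6 a_3 - 4 a_1 - a_0 = 0  ->  6 a_3 = 4 a_1 + a_0 = -7  ->  a_3 = -7/6
  x^2: 12 a_4 - 5 a_2 - a_1 = 0  ->  12 a_4 = 5 a_2 + a_1 = 11/2  ->  a_4 = 11/24
  x^3: 20 a_5 - 6 a_3 - a_2 = 0  ->  20 a_5 = 6 a_3 + a_2 = -11/2  ->  a_5 = -11/40
  x^4: 30 a_6 - 7 a_4 - a_3 = 0  ->  30 a_6 = 7 a_4 + a_3 = 49/24  ->  a_6 = 49/720
Truncated series: y(x) = 1 - 2 x + (3/2) x^2 - (7/6) x^3 + (11/24) x^4 - (11/40) x^5 + (49/720) x^6 + O(x^7).

a_0 = 1; a_1 = -2; a_2 = 3/2; a_3 = -7/6; a_4 = 11/24; a_5 = -11/40; a_6 = 49/720


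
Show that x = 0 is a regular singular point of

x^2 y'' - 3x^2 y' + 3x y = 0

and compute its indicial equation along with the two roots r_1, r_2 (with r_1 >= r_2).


Divide by x^2 to reach normal form y'' + P_1(x) y' + P_2(x) y = 0 with P_1(x) = -3 and P_2(x) = 3/x.
x = 0 is a singular point because the y-coefficient 3/x has a pole at x = 0.
It is a regular singular point because x P_1(x) = p(x) = -3x and x^2 P_2(x) = q(x) = 3x are polynomials, hence analytic at x = 0.
p(0) = 0,  q(0) = 0.
Indicial equation: r(r-1) + p(0) r + q(0) = 0, i.e. r^2 + (p(0) - 1) r + q(0) = 0, i.e. r^2 - 1 r = 0.
Discriminant: (-1)^2 - 4(0) = 1, so r = (1 ± 1)/2.
Solving: r_1 = 1, r_2 = 0.

indicial: r^2 - 1 r = 0; roots r_1 = 1, r_2 = 0


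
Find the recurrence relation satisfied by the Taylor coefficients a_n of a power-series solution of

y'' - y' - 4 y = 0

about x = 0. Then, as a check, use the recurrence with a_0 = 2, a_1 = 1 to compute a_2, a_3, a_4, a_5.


Substitute y = sum_n a_n x^n.
y''(x) has coefficient (n+2)(n+1) a_{n+2} at x^n;
-y'(x) has coefficient -(n+1) a_{n+1} at x^n;
-4 y(x) has coefficient -4 a_n at x^n.
Matching x^n: (n+2)(n+1) a_{n+2} - (n+1) a_{n+1} - 4 a_n = 0.
Thus a_{n+2} = [(n+1) a_{n+1} + 4 a_n] / ((n+1)(n+2)).

Check with a_0 = 2, a_1 = 1 (apply the recurrence for n = 0, 1, 2, 3): a_0 = 2, a_1 = 1, a_2 = 9/2, a_3 = 13/6, a_4 = 49/24, a_5 = 101/120.

a_(n+2) = [(n+1) a_(n+1) + 4 a_n] / ((n+1)(n+2)); check: a_0 = 2, a_1 = 1, a_2 = 9/2, a_3 = 13/6, a_4 = 49/24, a_5 = 101/120


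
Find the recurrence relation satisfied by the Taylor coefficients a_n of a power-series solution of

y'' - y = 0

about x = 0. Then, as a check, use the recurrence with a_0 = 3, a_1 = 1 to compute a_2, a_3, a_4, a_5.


Substitute y = sum_n a_n x^n into y'' + (const) y = 0.
y''(x) = sum_{n>=0} (n+2)(n+1) a_{n+2} x^n.
The ODE becomes sum_n [(n+2)(n+1) a_{n+2} - 1 a_n] x^n = 0.
Setting each coefficient to zero gives the recurrence:
  (n+2)(n+1) a_{n+2} - 1 a_n = 0,
  a_{n+2} = 1 / ((n+1)(n+2)) a_n.

Check with a_0 = 3, a_1 = 1 (apply the recurrence for n = 0, 1, 2, 3): a_0 = 3, a_1 = 1, a_2 = 3/2, a_3 = 1/6, a_4 = 1/8, a_5 = 1/120.

a_{n+2} = 1/((n+1)(n+2)) * a_n; check: a_0 = 3, a_1 = 1, a_2 = 3/2, a_3 = 1/6, a_4 = 1/8, a_5 = 1/120


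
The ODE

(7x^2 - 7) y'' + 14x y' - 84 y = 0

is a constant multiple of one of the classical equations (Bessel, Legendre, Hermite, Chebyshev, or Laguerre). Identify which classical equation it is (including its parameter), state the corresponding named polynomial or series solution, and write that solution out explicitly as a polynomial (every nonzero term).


All three coefficients share the factor -7; dividing through by -7 gives  (1 - x^2) y'' - 2x y' + 12 y = 0.
This matches the Legendre equation (1 - x^2) y'' - 2x y' + n(n+1) y = 0 (note the -2x y' term) with n(n+1) = 12, so n = 3; the polynomial solution is P_3(x).
With y = sum_k a_k x^k, matching x^k gives (k+2)(k+1) a_{k+2} = [k(k+1) - n(n+1)] a_k = (k - 3)(k + 4) a_k. The right side vanishes at k = 3, so the series with the parity of 3 terminates at degree 3.
Standard normalization (P_n(1) = 1): leading coefficient (2n)!/(2^n (n!)^2) = 720/(8*36) = 5/2, so a_3 = 5/2. Work downward with a_k = (k+1)(k+2) a_{k+2} / ((k - 3)(k + 4)):
  a_1 = (2)(3)(5/2) / ((1 - 3)(1 + 4)) = 15/(-10) = -3/2
Hence P_3(x) = 5 x^3/2 - 3 x/2.

P_3(x); series = 5 x^3/2 - 3 x/2


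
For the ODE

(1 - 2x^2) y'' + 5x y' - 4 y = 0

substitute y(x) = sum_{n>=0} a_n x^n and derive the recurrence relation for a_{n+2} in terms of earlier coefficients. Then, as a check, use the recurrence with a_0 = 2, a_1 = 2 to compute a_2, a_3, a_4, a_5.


Substitute y = sum_n a_n x^n.
(1 - 2 x^2) y'' contributes (n+2)(n+1) a_{n+2} - 2 n(n-1) a_n at x^n.
5 x y'(x) contributes 5 n a_n at x^n.
-4 y(x) contributes -4 a_n at x^n.
Matching x^n: (n+2)(n+1) a_{n+2} + (-2 n(n-1) + 5 n - 4) a_n = 0.
Thus a_{n+2} = (2 n(n-1) - 5 n + 4) / ((n+1)(n+2)) * a_n.

Check with a_0 = 2, a_1 = 2 (apply the recurrence for n = 0, 1, 2, 3): a_0 = 2, a_1 = 2, a_2 = 4, a_3 = -1/3, a_4 = -2/3, a_5 = -1/60.

a_(n+2) = (2 n(n-1) - 5 n + 4) / ((n+1)(n+2)) * a_n; check: a_0 = 2, a_1 = 2, a_2 = 4, a_3 = -1/3, a_4 = -2/3, a_5 = -1/60


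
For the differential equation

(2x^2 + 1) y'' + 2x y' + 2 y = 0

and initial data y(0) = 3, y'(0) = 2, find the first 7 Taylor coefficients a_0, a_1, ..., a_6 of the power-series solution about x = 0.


Ansatz: y(x) = sum_{n>=0} a_n x^n, so y'(x) = sum_{n>=1} n a_n x^(n-1) and y''(x) = sum_{n>=2} n(n-1) a_n x^(n-2).
Substitute into P(x) y'' + Q(x) y' + R(x) y = 0 with P(x) = 2x^2 + 1, Q(x) = 2x, R(x) = 2, and match powers of x.
Initial conditions: a_0 = 3, a_1 = 2.
Setting the coefficient of each power of x to zero and solving order by order (substituting the coefficients already found):
  x^0: 2 a_2 + 2 a_0 = 0  ->  2 a_2 = -2 a_0 = -6  ->  a_2 = -3
  x^1: 6 a_3 + 4 a_1 = 0  ->  6 a_3 = -4 a_1 = -8  ->  a_3 = -4/3
  x^2: 12 a_4 + 10 a_2 = 0  ->  12 a_4 = -10 a_2 = 30  ->  a_4 = 5/2
  x^3: 20 a_5 + 20 a_3 = 0  ->  20 a_5 = -20 a_3 = 80/3  ->  a_5 = 4/3
  x^4: 30 a_6 + 34 a_4 = 0  ->  30 a_6 = -34 a_4 = -85  ->  a_6 = -17/6
Truncated series: y(x) = 3 + 2 x - 3 x^2 - (4/3) x^3 + (5/2) x^4 + (4/3) x^5 - (17/6) x^6 + O(x^7).

a_0 = 3; a_1 = 2; a_2 = -3; a_3 = -4/3; a_4 = 5/2; a_5 = 4/3; a_6 = -17/6


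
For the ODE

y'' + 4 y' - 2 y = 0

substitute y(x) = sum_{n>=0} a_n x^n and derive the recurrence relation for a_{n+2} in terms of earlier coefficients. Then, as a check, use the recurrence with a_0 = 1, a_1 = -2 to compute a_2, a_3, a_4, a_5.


Substitute y = sum_n a_n x^n.
y''(x) has coefficient (n+2)(n+1) a_{n+2} at x^n;
4 y'(x) has coefficient 4 (n+1) a_{n+1} at x^n;
-2 y(x) has coefficient -2 a_n at x^n.
Matching x^n: (n+2)(n+1) a_{n+2} + 4 (n+1) a_{n+1} - 2 a_n = 0.
Thus a_{n+2} = [-4 (n+1) a_{n+1} + 2 a_n] / ((n+1)(n+2)).

Check with a_0 = 1, a_1 = -2 (apply the recurrence for n = 0, 1, 2, 3): a_0 = 1, a_1 = -2, a_2 = 5, a_3 = -22/3, a_4 = 49/6, a_5 = -109/15.

a_(n+2) = [-4 (n+1) a_(n+1) + 2 a_n] / ((n+1)(n+2)); check: a_0 = 1, a_1 = -2, a_2 = 5, a_3 = -22/3, a_4 = 49/6, a_5 = -109/15


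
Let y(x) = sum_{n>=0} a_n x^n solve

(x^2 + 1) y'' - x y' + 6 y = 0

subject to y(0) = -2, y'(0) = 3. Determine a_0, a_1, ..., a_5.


Ansatz: y(x) = sum_{n>=0} a_n x^n, so y'(x) = sum_{n>=1} n a_n x^(n-1) and y''(x) = sum_{n>=2} n(n-1) a_n x^(n-2).
Substitute into P(x) y'' + Q(x) y' + R(x) y = 0 with P(x) = x^2 + 1, Q(x) = -x, R(x) = 6, and match powers of x.
Initial conditions: a_0 = -2, a_1 = 3.
Setting the coefficient of each power of x to zero and solving order by order (substituting the coefficients already found):
  x^0: 2 a_2 + 6 a_0 = 0  ->  2 a_2 = -6 a_0 = 12  ->  a_2 = 6
  x^1: 6 a_3 + 5 a_1 = 0  ->  6 a_3 = -5 a_1 = -15  ->  a_3 = -5/2
  x^2: 12 a_4 + 6 a_2 = 0  ->  12 a_4 = -6 a_2 = -36  ->  a_4 = -3
  x^3: 20 a_5 + 9 a_3 = 0  ->  20 a_5 = -9 a_3 = 45/2  ->  a_5 = 9/8
Truncated series: y(x) = -2 + 3 x + 6 x^2 - (5/2) x^3 - 3 x^4 + (9/8) x^5 + O(x^6).

a_0 = -2; a_1 = 3; a_2 = 6; a_3 = -5/2; a_4 = -3; a_5 = 9/8


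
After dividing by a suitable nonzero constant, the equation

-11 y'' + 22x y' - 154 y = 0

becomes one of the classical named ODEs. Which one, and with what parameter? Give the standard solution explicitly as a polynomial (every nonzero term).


All three coefficients share the factor -11; dividing through by -11 gives  y'' - 2x y' + 14 y = 0.
This matches the Hermite equation y'' - 2x y' + 2n y = 0 with 2n = 14, so n = 7; the polynomial solution is H_7(x).
With y = sum_k a_k x^k, matching x^k gives (k+2)(k+1) a_{k+2} = 2(k - n) a_k = 2(k - 7) a_k. The right side vanishes at k = 7, so the series with the parity of 7 terminates at degree 7.
Standard normalization: leading coefficient of H_n is 2^n, so a_7 = 2^7 = 128. Work downward with a_k = (k+1)(k+2) a_{k+2} / (2(k - n)):
  a_5 = (6)(7)(128) / (2(5 - 7)) = 5376/(-4) = -1344
  a_3 = (4)(5)(-1344) / (2(3 - 7)) = -26880/(-8) = 3360
  a_1 = (2)(3)(3360) / (2(1 - 7)) = 20160/(-12) = -1680
Hence H_7(x) = 128 x^7 - 1344 x^5 + 3360 x^3 - 1680 x.

H_7(x); series = 128 x^7 - 1344 x^5 + 3360 x^3 - 1680 x


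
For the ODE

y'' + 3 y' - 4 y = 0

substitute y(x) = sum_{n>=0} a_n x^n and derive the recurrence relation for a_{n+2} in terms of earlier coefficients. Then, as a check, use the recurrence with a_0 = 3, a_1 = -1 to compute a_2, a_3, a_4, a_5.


Substitute y = sum_n a_n x^n.
y''(x) has coefficient (n+2)(n+1) a_{n+2} at x^n;
3 y'(x) has coefficient 3 (n+1) a_{n+1} at x^n;
-4 y(x) has coefficient -4 a_n at x^n.
Matching x^n: (n+2)(n+1) a_{n+2} + 3 (n+1) a_{n+1} - 4 a_n = 0.
Thus a_{n+2} = [-3 (n+1) a_{n+1} + 4 a_n] / ((n+1)(n+2)).

Check with a_0 = 3, a_1 = -1 (apply the recurrence for n = 0, 1, 2, 3): a_0 = 3, a_1 = -1, a_2 = 15/2, a_3 = -49/6, a_4 = 69/8, a_5 = -817/120.

a_(n+2) = [-3 (n+1) a_(n+1) + 4 a_n] / ((n+1)(n+2)); check: a_0 = 3, a_1 = -1, a_2 = 15/2, a_3 = -49/6, a_4 = 69/8, a_5 = -817/120


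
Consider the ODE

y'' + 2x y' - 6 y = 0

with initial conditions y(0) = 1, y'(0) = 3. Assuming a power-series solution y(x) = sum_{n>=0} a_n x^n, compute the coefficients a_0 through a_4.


Ansatz: y(x) = sum_{n>=0} a_n x^n, so y'(x) = sum_{n>=1} n a_n x^(n-1) and y''(x) = sum_{n>=2} n(n-1) a_n x^(n-2).
Substitute into P(x) y'' + Q(x) y' + R(x) y = 0 with P(x) = 1, Q(x) = 2x, R(x) = -6, and match powers of x.
Initial conditions: a_0 = 1, a_1 = 3.
Setting the coefficient of each power of x to zero and solving order by order (substituting the coefficients already found):
  x^0: 2 a_2 - 6 a_0 = 0  ->  2 a_2 = 6 a_0 = 6  ->  a_2 = 3
  x^1: 6 a_3 - 4 a_1 = 0  ->  6 a_3 = 4 a_1 = 12  ->  a_3 = 2
  x^2: 12 a_4 - 2 a_2 = 0  ->  12 a_4 = 2 a_2 = 6  ->  a_4 = 1/2
Truncated series: y(x) = 1 + 3 x + 3 x^2 + 2 x^3 + (1/2) x^4 + O(x^5).

a_0 = 1; a_1 = 3; a_2 = 3; a_3 = 2; a_4 = 1/2


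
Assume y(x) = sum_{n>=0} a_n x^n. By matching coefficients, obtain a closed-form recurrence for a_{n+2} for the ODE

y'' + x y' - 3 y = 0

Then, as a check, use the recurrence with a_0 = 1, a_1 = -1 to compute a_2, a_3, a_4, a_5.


Substitute y = sum_n a_n x^n.
y''(x) has coefficient (n+2)(n+1) a_{n+2} at x^n;
x y'(x) has coefficient n a_n at x^n (shift);
-3 y(x) has coefficient -3 a_n at x^n.
Matching x^n: (n+2)(n+1) a_{n+2} + (n - 3) a_n = 0.
Thus a_{n+2} = (-n + 3) / ((n+1)(n+2)) * a_n.

Check with a_0 = 1, a_1 = -1 (apply the recurrence for n = 0, 1, 2, 3): a_0 = 1, a_1 = -1, a_2 = 3/2, a_3 = -1/3, a_4 = 1/8, a_5 = 0.

a_(n+2) = (-n + 3) / ((n+1)(n+2)) * a_n; check: a_0 = 1, a_1 = -1, a_2 = 3/2, a_3 = -1/3, a_4 = 1/8, a_5 = 0


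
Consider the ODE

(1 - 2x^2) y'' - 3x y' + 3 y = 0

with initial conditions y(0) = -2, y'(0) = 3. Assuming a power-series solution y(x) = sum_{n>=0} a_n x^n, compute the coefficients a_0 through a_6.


Ansatz: y(x) = sum_{n>=0} a_n x^n, so y'(x) = sum_{n>=1} n a_n x^(n-1) and y''(x) = sum_{n>=2} n(n-1) a_n x^(n-2).
Substitute into P(x) y'' + Q(x) y' + R(x) y = 0 with P(x) = 1 - 2x^2, Q(x) = -3x, R(x) = 3, and match powers of x.
Initial conditions: a_0 = -2, a_1 = 3.
Setting the coefficient of each power of x to zero and solving order by order (substituting the coefficients already found):
  x^0: 2 a_2 + 3 a_0 = 0  ->  2 a_2 = -3 a_0 = 6  ->  a_2 = 3
  x^1: 6 a_3 = 0  ->  a_3 = 0
  x^2: 12 a_4 - 7 a_2 = 0  ->  12 a_4 = 7 a_2 = 21  ->  a_4 = 7/4
  x^3: 20 a_5 - 18 a_3 = 0  ->  20 a_5 = 18 a_3 = 0  ->  a_5 = 0
  x^4: 30 a_6 - 33 a_4 = 0  ->  30 a_6 = 33 a_4 = 231/4  ->  a_6 = 77/40
Truncated series: y(x) = -2 + 3 x + 3 x^2 + (7/4) x^4 + (77/40) x^6 + O(x^7).

a_0 = -2; a_1 = 3; a_2 = 3; a_3 = 0; a_4 = 7/4; a_5 = 0; a_6 = 77/40


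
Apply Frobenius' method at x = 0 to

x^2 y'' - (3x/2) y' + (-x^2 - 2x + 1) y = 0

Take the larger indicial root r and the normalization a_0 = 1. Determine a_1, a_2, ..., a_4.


Write in Frobenius form y'' + (p(x)/x) y' + (q(x)/x^2) y = 0:
  p(x) = -3/2,  q(x) = -x^2 - 2x + 1.
Indicial equation: r(r-1) + (-3/2) r + (1) = 0 -> roots r_1 = 2, r_2 = 1/2.
Take r = r_1 = 2. Let y(x) = x^r sum_{n>=0} a_n x^n with a_0 = 1.
Substitute y = x^r sum a_n x^n and match x^{r+n}. The recurrence is
  D(n) a_n - 2 a_{n-1} - 1 a_{n-2} = 0,  where D(n) = (r+n)(r+n-1) + (-3/2)(r+n) + (1).
  a_n = [2 a_{n-1} + 1 a_{n-2}] / D(n).
Since the indicial polynomial factors as (r - r_1)(r - r_2), D(n) = (r_1 + n - r_1)(r_1 + n - r_2) = n(n + 3/2).
Evaluating step by step (a_0 = 1):
  n = 1: D(1) = 1(1 + 3/2) = 5/2; numerator = 2(1) = 2; a_1 = (2)/(5/2) = 4/5
  n = 2: D(2) = 2(2 + 3/2) = 7; numerator = 2(4/5) + 1(1) = 13/5; a_2 = (13/5)/(7) = 13/35
  n = 3: D(3) = 3(3 + 3/2) = 27/2; numerator = 2(13/35) + 1(4/5) = 54/35; a_3 = (54/35)/(27/2) = 4/35
  n = 4: D(4) = 4(4 + 3/2) = 22; numerator = 2(4/35) + 1(13/35) = 3/5; a_4 = (3/5)/(22) = 3/110

r = 2; a_0 = 1; a_1 = 4/5; a_2 = 13/35; a_3 = 4/35; a_4 = 3/110


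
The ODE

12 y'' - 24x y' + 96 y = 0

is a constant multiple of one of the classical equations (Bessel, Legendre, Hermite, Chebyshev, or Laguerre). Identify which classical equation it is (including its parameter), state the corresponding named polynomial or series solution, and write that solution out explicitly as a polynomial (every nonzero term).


All three coefficients share the factor 12; dividing through by 12 gives  y'' - 2x y' + 8 y = 0.
This matches the Hermite equation y'' - 2x y' + 2n y = 0 with 2n = 8, so n = 4; the polynomial solution is H_4(x).
With y = sum_k a_k x^k, matching x^k gives (k+2)(k+1) a_{k+2} = 2(k - n) a_k = 2(k - 4) a_k. The right side vanishes at k = 4, so the series with the parity of 4 terminates at degree 4.
Standard normalization: leading coefficient of H_n is 2^n, so a_4 = 2^4 = 16. Work downward with a_k = (k+1)(k+2) a_{k+2} / (2(k - n)):
  a_2 = (3)(4)(16) / (2(2 - 4)) = 192/(-4) = -48
  a_0 = (1)(2)(-48) / (2(0 - 4)) = -96/(-8) = 12
Hence H_4(x) = 16 x^4 - 48 x^2 + 12.

H_4(x); series = 16 x^4 - 48 x^2 + 12


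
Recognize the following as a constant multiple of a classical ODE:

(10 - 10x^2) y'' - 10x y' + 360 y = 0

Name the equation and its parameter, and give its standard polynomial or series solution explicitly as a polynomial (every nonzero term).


All three coefficients share the factor 10; dividing through by 10 gives  (1 - x^2) y'' - x y' + 36 y = 0.
This matches the Chebyshev equation (1 - x^2) y'' - x y' + n^2 y = 0 (note the -x y' term, not -2x y') with n^2 = 36, so n = 6; the polynomial solution is T_6(x).
With y = sum_k a_k x^k, matching x^k gives (k+2)(k+1) a_{k+2} = (k^2 - n^2) a_k = (k - 6)(k + 6) a_k. The right side vanishes at k = 6, so the series with the parity of 6 terminates at degree 6.
Standard normalization: leading coefficient of T_n is 2^(n-1), so a_6 = 2^5 = 32. Work downward with a_k = (k+1)(k+2) a_{k+2} / ((k - 6)(k + 6)):
  a_4 = (5)(6)(32) / ((4 - 6)(4 + 6)) = 960/(-20) = -48
  a_2 = (3)(4)(-48) / ((2 - 6)(2 + 6)) = -576/(-32) = 18
  a_0 = (1)(2)(18) / ((0 - 6)(0 + 6)) = 36/(-36) = -1
Hence T_6(x) = 32 x^6 - 48 x^4 + 18 x^2 - 1.

T_6(x); series = 32 x^6 - 48 x^4 + 18 x^2 - 1


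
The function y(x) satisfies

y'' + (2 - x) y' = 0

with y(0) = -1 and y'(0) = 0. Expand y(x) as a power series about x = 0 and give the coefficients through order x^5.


Ansatz: y(x) = sum_{n>=0} a_n x^n, so y'(x) = sum_{n>=1} n a_n x^(n-1) and y''(x) = sum_{n>=2} n(n-1) a_n x^(n-2).
Substitute into P(x) y'' + Q(x) y' + R(x) y = 0 with P(x) = 1, Q(x) = 2 - x, R(x) = 0, and match powers of x.
Initial conditions: a_0 = -1, a_1 = 0.
Setting the coefficient of each power of x to zero and solving order by order (substituting the coefficients already found):
  x^0: 2 a_2 + 2 a_1 = 0  ->  2 a_2 = -2 a_1 = 0  ->  a_2 = 0
  x^1: 6 a_3 + 4 a_2 - a_1 = 0  ->  6 a_3 = -4 a_2 + a_1 = 0  ->  a_3 = 0
  x^2: 12 a_4 + 6 a_3 - 2 a_2 = 0  ->  12 a_4 = -6 a_3 + 2 a_2 = 0  ->  a_4 = 0
  x^3: 20 a_5 + 8 a_4 - 3 a_3 = 0  ->  20 a_5 = -8 a_4 + 3 a_3 = 0  ->  a_5 = 0
Truncated series: y(x) = -1 + O(x^6).

a_0 = -1; a_1 = 0; a_2 = 0; a_3 = 0; a_4 = 0; a_5 = 0


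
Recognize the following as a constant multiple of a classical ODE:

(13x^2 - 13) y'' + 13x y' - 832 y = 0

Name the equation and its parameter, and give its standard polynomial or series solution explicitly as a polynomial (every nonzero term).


All three coefficients share the factor -13; dividing through by -13 gives  (1 - x^2) y'' - x y' + 64 y = 0.
This matches the Chebyshev equation (1 - x^2) y'' - x y' + n^2 y = 0 (note the -x y' term, not -2x y') with n^2 = 64, so n = 8; the polynomial solution is T_8(x).
With y = sum_k a_k x^k, matching x^k gives (k+2)(k+1) a_{k+2} = (k^2 - n^2) a_k = (k - 8)(k + 8) a_k. The right side vanishes at k = 8, so the series with the parity of 8 terminates at degree 8.
Standard normalization: leading coefficient of T_n is 2^(n-1), so a_8 = 2^7 = 128. Work downward with a_k = (k+1)(k+2) a_{k+2} / ((k - 8)(k + 8)):
  a_6 = (7)(8)(128) / ((6 - 8)(6 + 8)) = 7168/(-28) = -256
  a_4 = (5)(6)(-256) / ((4 - 8)(4 + 8)) = -7680/(-48) = 160
  a_2 = (3)(4)(160) / ((2 - 8)(2 + 8)) = 1920/(-60) = -32
  a_0 = (1)(2)(-32) / ((0 - 8)(0 + 8)) = -64/(-64) = 1
Hence T_8(x) = 128 x^8 - 256 x^6 + 160 x^4 - 32 x^2 + 1.

T_8(x); series = 128 x^8 - 256 x^6 + 160 x^4 - 32 x^2 + 1


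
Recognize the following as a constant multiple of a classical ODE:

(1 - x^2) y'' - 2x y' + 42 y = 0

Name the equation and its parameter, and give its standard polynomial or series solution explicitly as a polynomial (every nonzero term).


The equation is already in a standard form:  (1 - x^2) y'' - 2x y' + 42 y = 0.
This matches the Legendre equation (1 - x^2) y'' - 2x y' + n(n+1) y = 0 (note the -2x y' term) with n(n+1) = 42, so n = 6; the polynomial solution is P_6(x).
With y = sum_k a_k x^k, matching x^k gives (k+2)(k+1) a_{k+2} = [k(k+1) - n(n+1)] a_k = (k - 6)(k + 7) a_k. The right side vanishes at k = 6, so the series with the parity of 6 terminates at degree 6.
Standard normalization (P_n(1) = 1): leading coefficient (2n)!/(2^n (n!)^2) = 479001600/(64*518400) = 231/16, so a_6 = 231/16. Work downward with a_k = (k+1)(k+2) a_{k+2} / ((k - 6)(k + 7)):
  a_4 = (5)(6)(231/16) / ((4 - 6)(4 + 7)) = (3465/8)/(-22) = -315/16
  a_2 = (3)(4)(-315/16) / ((2 - 6)(2 + 7)) = (-945/4)/(-36) = 105/16
  a_0 = (1)(2)(105/16) / ((0 - 6)(0 + 7)) = (105/8)/(-42) = -5/16
Hence P_6(x) = 231 x^6/16 - 315 x^4/16 + 105 x^2/16 - 5/16.

P_6(x); series = 231 x^6/16 - 315 x^4/16 + 105 x^2/16 - 5/16


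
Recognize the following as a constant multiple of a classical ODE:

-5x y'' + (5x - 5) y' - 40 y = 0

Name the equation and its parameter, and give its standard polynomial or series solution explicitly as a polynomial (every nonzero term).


All three coefficients share the factor -5; dividing through by -5 gives  x y'' + (1 - x) y' + 8 y = 0.
This matches the Laguerre equation x y'' + (1 - x) y' + n y = 0 with n = 8; the polynomial solution is L_8(x).
With y = sum_k a_k x^k, matching x^k gives (k+1)k a_{k+1} + (k+1) a_{k+1} - k a_k + n a_k = 0, i.e. (k+1)^2 a_{k+1} = (k - n) a_k = (k - 8) a_k. The right side vanishes at k = 8, so the series terminates at degree 8.
Standard normalization L_n(0) = 1 gives a_0 = 1. Work upward with a_{k+1} = (k - 8) a_k / (k+1)^2:
  a_1 = (0 - 8)(1) / 1^2 = -8/1 = -8
  a_2 = (1 - 8)(-8) / 2^2 = 56/4 = 14
  a_3 = (2 - 8)(14) / 3^2 = -84/9 = -28/3
  a_4 = (3 - 8)(-28/3) / 4^2 = (140/3)/16 = 35/12
  a_5 = (4 - 8)(35/12) / 5^2 = (-35/3)/25 = -7/15
  a_6 = (5 - 8)(-7/15) / 6^2 = (7/5)/36 = 7/180
  a_7 = (6 - 8)(7/180) / 7^2 = (-7/90)/49 = -1/630
  a_8 = (7 - 8)(-1/630) / 8^2 = (1/630)/64 = 1/40320
Hence L_8(x) = x^8/40320 - x^7/630 + 7 x^6/180 - 7 x^5/15 + 35 x^4/12 - 28 x^3/3 + 14 x^2 - 8 x + 1.

L_8(x); series = x^8/40320 - x^7/630 + 7 x^6/180 - 7 x^5/15 + 35 x^4/12 - 28 x^3/3 + 14 x^2 - 8 x + 1


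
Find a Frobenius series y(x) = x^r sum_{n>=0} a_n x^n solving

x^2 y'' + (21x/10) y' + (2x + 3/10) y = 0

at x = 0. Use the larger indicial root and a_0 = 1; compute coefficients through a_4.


Write in Frobenius form y'' + (p(x)/x) y' + (q(x)/x^2) y = 0:
  p(x) = 21/10,  q(x) = 2x + 3/10.
Indicial equation: r(r-1) + (21/10) r + (3/10) = 0 -> roots r_1 = -1/2, r_2 = -3/5.
Take r = r_1 = -1/2. Let y(x) = x^r sum_{n>=0} a_n x^n with a_0 = 1.
Substitute y = x^r sum a_n x^n and match x^{r+n}. The recurrence is
  D(n) a_n + 2 a_{n-1} = 0,  where D(n) = (r+n)(r+n-1) + (21/10)(r+n) + (3/10).
  a_n = -2 / D(n) * a_{n-1}.
Since the indicial polynomial factors as (r - r_1)(r - r_2), D(n) = (r_1 + n - r_1)(r_1 + n - r_2) = n(n + 1/10).
Evaluating step by step (a_0 = 1):
  n = 1: D(1) = 1(1 + 1/10) = 11/10; numerator = -2(1) = -2; a_1 = (-2)/(11/10) = -20/11
  n = 2: D(2) = 2(2 + 1/10) = 21/5; numerator = -2(-20/11) = 40/11; a_2 = (40/11)/(21/5) = 200/231
  n = 3: D(3) = 3(3 + 1/10) = 93/10; numerator = -2(200/231) = -400/231; a_3 = (-400/231)/(93/10) = -4000/21483
  n = 4: D(4) = 4(4 + 1/10) = 82/5; numerator = -2(-4000/21483) = 8000/21483; a_4 = (8000/21483)/(82/5) = 20000/880803

r = -1/2; a_0 = 1; a_1 = -20/11; a_2 = 200/231; a_3 = -4000/21483; a_4 = 20000/880803


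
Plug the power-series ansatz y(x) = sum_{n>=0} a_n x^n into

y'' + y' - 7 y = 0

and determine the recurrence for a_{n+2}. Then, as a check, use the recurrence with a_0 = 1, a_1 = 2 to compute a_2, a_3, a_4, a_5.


Substitute y = sum_n a_n x^n.
y''(x) has coefficient (n+2)(n+1) a_{n+2} at x^n;
y'(x) has coefficient (n+1) a_{n+1} at x^n;
-7 y(x) has coefficient -7 a_n at x^n.
Matching x^n: (n+2)(n+1) a_{n+2} + (n+1) a_{n+1} - 7 a_n = 0.
Thus a_{n+2} = [-(n+1) a_{n+1} + 7 a_n] / ((n+1)(n+2)).

Check with a_0 = 1, a_1 = 2 (apply the recurrence for n = 0, 1, 2, 3): a_0 = 1, a_1 = 2, a_2 = 5/2, a_3 = 3/2, a_4 = 13/12, a_5 = 37/120.

a_(n+2) = [-(n+1) a_(n+1) + 7 a_n] / ((n+1)(n+2)); check: a_0 = 1, a_1 = 2, a_2 = 5/2, a_3 = 3/2, a_4 = 13/12, a_5 = 37/120


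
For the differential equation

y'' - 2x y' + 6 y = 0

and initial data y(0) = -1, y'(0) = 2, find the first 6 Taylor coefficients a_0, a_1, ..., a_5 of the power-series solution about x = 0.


Ansatz: y(x) = sum_{n>=0} a_n x^n, so y'(x) = sum_{n>=1} n a_n x^(n-1) and y''(x) = sum_{n>=2} n(n-1) a_n x^(n-2).
Substitute into P(x) y'' + Q(x) y' + R(x) y = 0 with P(x) = 1, Q(x) = -2x, R(x) = 6, and match powers of x.
Initial conditions: a_0 = -1, a_1 = 2.
Setting the coefficient of each power of x to zero and solving order by order (substituting the coefficients already found):
  x^0: 2 a_2 + 6 a_0 = 0  ->  2 a_2 = -6 a_0 = 6  ->  a_2 = 3
  x^1: 6 a_3 + 4 a_1 = 0  ->  6 a_3 = -4 a_1 = -8  ->  a_3 = -4/3
  x^2: 12 a_4 + 2 a_2 = 0  ->  12 a_4 = -2 a_2 = -6  ->  a_4 = -1/2
  x^3: 20 a_5 = 0  ->  a_5 = 0
Truncated series: y(x) = -1 + 2 x + 3 x^2 - (4/3) x^3 - (1/2) x^4 + O(x^6).

a_0 = -1; a_1 = 2; a_2 = 3; a_3 = -4/3; a_4 = -1/2; a_5 = 0


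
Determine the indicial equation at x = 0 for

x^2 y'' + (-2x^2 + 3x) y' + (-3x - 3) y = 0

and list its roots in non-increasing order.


Divide by x^2 to reach normal form y'' + P_1(x) y' + P_2(x) y = 0 with P_1(x) = -2 + 3/x and P_2(x) = -3/x - 3/x^2.
x = 0 is a singular point because the y'-coefficient -2 + 3/x has a pole at x = 0 and the y-coefficient -3/x - 3/x^2 has a pole at x = 0.
It is a regular singular point because x P_1(x) = p(x) = 3 - 2x and x^2 P_2(x) = q(x) = -3x - 3 are polynomials, hence analytic at x = 0.
p(0) = 3,  q(0) = -3.
Indicial equation: r(r-1) + p(0) r + q(0) = 0, i.e. r^2 + (p(0) - 1) r + q(0) = 0, i.e. r^2 + 2 r - 3 = 0.
Discriminant: (2)^2 - 4(-3) = 16, so r = (-2 ± 4)/2.
Solving: r_1 = 1, r_2 = -3.

indicial: r^2 + 2 r - 3 = 0; roots r_1 = 1, r_2 = -3


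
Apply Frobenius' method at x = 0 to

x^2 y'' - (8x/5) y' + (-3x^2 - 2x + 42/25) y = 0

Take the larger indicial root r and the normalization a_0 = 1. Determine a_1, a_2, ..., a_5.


Write in Frobenius form y'' + (p(x)/x) y' + (q(x)/x^2) y = 0:
  p(x) = -8/5,  q(x) = -3x^2 - 2x + 42/25.
Indicial equation: r(r-1) + (-8/5) r + (42/25) = 0 -> roots r_1 = 7/5, r_2 = 6/5.
Take r = r_1 = 7/5. Let y(x) = x^r sum_{n>=0} a_n x^n with a_0 = 1.
Substitute y = x^r sum a_n x^n and match x^{r+n}. The recurrence is
  D(n) a_n - 2 a_{n-1} - 3 a_{n-2} = 0,  where D(n) = (r+n)(r+n-1) + (-8/5)(r+n) + (42/25).
  a_n = [2 a_{n-1} + 3 a_{n-2}] / D(n).
Since the indicial polynomial factors as (r - r_1)(r - r_2), D(n) = (r_1 + n - r_1)(r_1 + n - r_2) = n(n + 1/5).
Evaluating step by step (a_0 = 1):
  n = 1: D(1) = 1(1 + 1/5) = 6/5; numerator = 2(1) = 2; a_1 = (2)/(6/5) = 5/3
  n = 2: D(2) = 2(2 + 1/5) = 22/5; numerator = 2(5/3) + 3(1) = 19/3; a_2 = (19/3)/(22/5) = 95/66
  n = 3: D(3) = 3(3 + 1/5) = 48/5; numerator = 2(95/66) + 3(5/3) = 260/33; a_3 = (260/33)/(48/5) = 325/396
  n = 4: D(4) = 4(4 + 1/5) = 84/5; numerator = 2(325/396) + 3(95/66) = 590/99; a_4 = (590/99)/(84/5) = 1475/4158
  n = 5: D(5) = 5(5 + 1/5) = 26; numerator = 2(1475/4158) + 3(325/396) = 26375/8316; a_5 = (26375/8316)/(26) = 26375/216216

r = 7/5; a_0 = 1; a_1 = 5/3; a_2 = 95/66; a_3 = 325/396; a_4 = 1475/4158; a_5 = 26375/216216
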